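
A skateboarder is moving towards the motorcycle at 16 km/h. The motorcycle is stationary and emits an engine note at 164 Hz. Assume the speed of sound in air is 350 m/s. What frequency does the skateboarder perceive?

166 Hz

16 km/h = 4.444 m/s.
Only the observer moves, toward the source, so f' = f · (v + v_o)/v.
f' = 164 × (350 + 4.444)/350 = 164 × 354.44/350 ≈ 166 Hz.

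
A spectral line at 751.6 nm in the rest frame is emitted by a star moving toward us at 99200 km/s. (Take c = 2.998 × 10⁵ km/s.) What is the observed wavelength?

532.9 nm

β = v/c = 99200/299800 = 0.3309.
Relativistic Doppler for wavelength: λ' = λ₀ · √((1 − β)/(1 + β)).
λ' = 751.6 × √(0.6691/1.3309) = 751.6 × 0.70905 ≈ 532.9 nm.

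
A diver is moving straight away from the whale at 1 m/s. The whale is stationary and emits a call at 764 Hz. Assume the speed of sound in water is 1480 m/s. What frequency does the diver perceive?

Only the observer moves, away from the source, so f' = f · (v − v_o)/v.
f' = 764 × (1480 − 1)/1480 = 764 × 1479/1480 ≈ 763 Hz.

763 Hz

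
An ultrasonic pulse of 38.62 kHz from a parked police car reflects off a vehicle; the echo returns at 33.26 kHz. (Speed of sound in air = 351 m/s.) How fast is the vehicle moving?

26 m/s

Double Doppler shift off a moving reflector: f₂ = f₀ · (v + u)/(v − u) (u > 0 toward emitter).
Rearranging, u = v · (f₂ − f₀)/(f₂ + f₀) = 351 × -5.36/71.88 ≈ -26 m/s.
So the vehicle is moving at 26 m/s away from the emitter.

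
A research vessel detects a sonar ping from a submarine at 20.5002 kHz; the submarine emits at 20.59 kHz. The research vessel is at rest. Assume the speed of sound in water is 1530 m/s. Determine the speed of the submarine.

f' < f, so the submarine is receding.
f' = f · v/(v + v_s) ⇒ v_s = v · |1 − f/f'|.
v_s = 1530 × |1 − 20.59/20.5002| = 1530 × 0.00438 ≈ 6.7 m/s.

6.7 m/s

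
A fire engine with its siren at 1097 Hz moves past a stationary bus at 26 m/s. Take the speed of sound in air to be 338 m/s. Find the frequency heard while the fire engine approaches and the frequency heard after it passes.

Approaching: f₁ = f · v/(v − v_s) = 1097 × 338/312 ≈ 1188 Hz.
Receding: f₂ = f · v/(v + v_s) = 1097 × 338/364 ≈ 1019 Hz.

1188 Hz approaching; 1019 Hz receding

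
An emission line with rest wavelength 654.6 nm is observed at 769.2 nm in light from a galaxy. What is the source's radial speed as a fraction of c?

0.160

λ'/λ₀ = 1.1751 > 1 (redshift), so the source is receding.
λ'/λ₀ = √((1 + β)/(1 − β)) for a receding source ⇒ β = (r² − 1)/(r² + 1) with r = λ'/λ₀.
β = (1.3808 − 1)/(1.3808 + 1) ≈ 0.160.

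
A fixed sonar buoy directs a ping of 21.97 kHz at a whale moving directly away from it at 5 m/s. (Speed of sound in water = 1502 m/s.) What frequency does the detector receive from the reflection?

The whale first receives the wave as a moving observer: f₁ = f₀ · (v − u)/v = 21.97 × (1502 − 5)/1502 ≈ 21.9 kHz.
The reflection then acts as a moving source: f₂ = f₁ · v/(v + u) ≈ 21.8 kHz.

21.8 kHz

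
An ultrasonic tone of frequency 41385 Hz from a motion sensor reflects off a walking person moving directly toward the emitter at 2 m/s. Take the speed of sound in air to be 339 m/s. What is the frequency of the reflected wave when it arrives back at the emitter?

41876 Hz

At the walking person (a moving observer), f₁ = f₀ · (v + u)/v = 41385 × 341/339 ≈ 41629 Hz.
On reflection it acts as a source moving toward the stationary detector: f₂ = f₁ · v/(v − u) = 41629 × 339/337 ≈ 41876 Hz.
Equivalently f₂ = f₀ · (v + u)/(v − u).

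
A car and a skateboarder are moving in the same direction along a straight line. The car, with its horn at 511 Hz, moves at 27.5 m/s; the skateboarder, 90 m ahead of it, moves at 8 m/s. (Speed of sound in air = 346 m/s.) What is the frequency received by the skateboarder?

542 Hz

The skateboarder is ahead, so the car is moving toward it while the skateboarder is moving away from the car.
General Doppler shift: f' = f · (v − v_o)/(v − v_s).
f' = 511 × (346 − 8)/(346 − 27.5) = 511 × 338/318.5 ≈ 542 Hz.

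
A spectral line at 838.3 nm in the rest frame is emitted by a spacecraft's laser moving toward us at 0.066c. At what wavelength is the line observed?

784.7 nm

Relativistic Doppler for wavelength: λ' = λ₀ · √((1 − β)/(1 + β)).
λ' = 838.3 × √(0.9340/1.0660) = 838.3 × 0.93604 ≈ 784.7 nm.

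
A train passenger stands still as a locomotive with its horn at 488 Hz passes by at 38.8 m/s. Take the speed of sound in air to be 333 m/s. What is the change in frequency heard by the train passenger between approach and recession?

115 Hz

Approaching: f₁ = f · v/(v − v_s) = 488 × 333/294.2 ≈ 552 Hz.
Receding: f₂ = f · v/(v + v_s) = 488 × 333/371.8 ≈ 437 Hz.
Drop: f₁ − f₂ = 2f·v·v_s/(v² − v_s²) = 2 × 488 × 333 × 38.8/(333² − 38.8²) ≈ 115 Hz.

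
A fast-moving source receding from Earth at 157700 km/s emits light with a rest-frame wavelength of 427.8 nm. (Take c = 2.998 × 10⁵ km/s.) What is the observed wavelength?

β = v/c = 157700/299800 = 0.5260.
Relativistic Doppler for wavelength: λ' = λ₀ · √((1 + β)/(1 − β)).
λ' = 427.8 × √(1.5260/0.4740) = 427.8 × 1.79431 ≈ 767.6 nm.

767.6 nm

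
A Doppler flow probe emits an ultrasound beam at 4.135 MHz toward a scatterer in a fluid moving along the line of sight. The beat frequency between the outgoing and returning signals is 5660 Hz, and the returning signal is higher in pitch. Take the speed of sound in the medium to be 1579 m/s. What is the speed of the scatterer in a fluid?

Double Doppler shift off a moving reflector: f₂ = f₀ · (v + u)/(v − u) (u > 0 toward emitter).
Returning signal is higher, so f₂ = f₀ + Δf = 4135000 + 5660 = 4140660 Hz.
Rearranging, u = v · (f₂ − f₀)/(f₂ + f₀) = 1579 × 5660/8275660 ≈ 1.08 m/s.
So the scatterer in a fluid is moving at 1.08 m/s toward the emitter.

1.08 m/s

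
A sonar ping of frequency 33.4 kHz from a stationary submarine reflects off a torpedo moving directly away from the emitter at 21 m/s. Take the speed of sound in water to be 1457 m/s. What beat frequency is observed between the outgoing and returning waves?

949 Hz

At the torpedo (a moving observer), f₁ = f₀ · (v − u)/v = 33.4 × 1436/1457 ≈ 32.919 kHz.
On reflection it acts as a source moving away from the stationary detector: f₂ = f₁ · v/(v + u) = 32.919 × 1457/1478 ≈ 32.451 kHz.
Equivalently f₂ = f₀ · (v − u)/(v + u).
Beat frequency (with f₀ = 33400 Hz): |f₂ − f₀| = 2u·f₀/(v + u) = 2 × 21 × 33400/1478 ≈ 949 Hz.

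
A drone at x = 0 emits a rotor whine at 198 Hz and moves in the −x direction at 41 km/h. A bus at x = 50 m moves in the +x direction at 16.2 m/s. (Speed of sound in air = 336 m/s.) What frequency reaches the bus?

182 Hz

41 km/h = 11.39 m/s.
The observer lies on the +x side, so the source is heading away from the observer and the observer is heading away from the source.
General Doppler shift: f' = f · (v − v_o)/(v + v_s).
f' = 198 × (336 − 16.2)/(336 + 11.39) = 198 × 319.8/347.39 ≈ 182 Hz.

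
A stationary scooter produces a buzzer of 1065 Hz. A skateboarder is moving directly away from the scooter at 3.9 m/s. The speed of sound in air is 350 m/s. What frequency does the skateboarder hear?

Only the observer moves, away from the source, so f' = f · (v − v_o)/v.
f' = 1065 × (350 − 3.9)/350 = 1065 × 346.1/350 ≈ 1053 Hz.

1053 Hz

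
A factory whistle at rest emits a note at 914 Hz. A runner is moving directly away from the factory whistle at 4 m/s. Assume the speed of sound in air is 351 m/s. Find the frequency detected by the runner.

Only the observer moves, away from the source, so f' = f · (v − v_o)/v.
f' = 914 × (351 − 4)/351 = 914 × 347/351 ≈ 904 Hz.

904 Hz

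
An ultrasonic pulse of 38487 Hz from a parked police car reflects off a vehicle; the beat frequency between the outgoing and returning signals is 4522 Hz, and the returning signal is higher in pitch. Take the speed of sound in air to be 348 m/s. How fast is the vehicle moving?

19.3 m/s

Double Doppler shift off a moving reflector: f₂ = f₀ · (v + u)/(v − u) (u > 0 toward emitter).
Returning signal is higher, so f₂ = f₀ + Δf = 38487 + 4522 = 43009 Hz.
Rearranging, u = v · (f₂ − f₀)/(f₂ + f₀) = 348 × 4522/81496 ≈ 19.3 m/s.
So the vehicle is moving at 19.3 m/s toward the emitter.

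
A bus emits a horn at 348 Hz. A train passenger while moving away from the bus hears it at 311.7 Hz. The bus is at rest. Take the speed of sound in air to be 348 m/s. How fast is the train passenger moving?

f' = f · (v − v_o)/v ⇒ v_o = v · |f'/f − 1|.
v_o = 348 × |311.7/348 − 1| = 348 × 0.1043 ≈ 36 m/s.

36 m/s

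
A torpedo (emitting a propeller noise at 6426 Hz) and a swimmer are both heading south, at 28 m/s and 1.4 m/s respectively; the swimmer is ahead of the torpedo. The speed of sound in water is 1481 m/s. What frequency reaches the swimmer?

6544 Hz

The swimmer is ahead, so the torpedo is moving toward it while the swimmer is moving away from the torpedo.
Both move, so f' = f · (v − v_o)/(v − v_s).
f' = 6426 × (1481 − 1.4)/(1481 − 28) = 6426 × 1479.6/1453 ≈ 6544 Hz.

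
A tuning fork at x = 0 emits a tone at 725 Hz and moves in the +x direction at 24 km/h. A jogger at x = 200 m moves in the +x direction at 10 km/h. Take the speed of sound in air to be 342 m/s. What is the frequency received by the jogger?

733 Hz

24 km/h = 6.667 m/s; 10 km/h = 2.778 m/s.
The observer lies on the +x side, so the source is heading toward the observer and the observer is heading away from the source.
With source approaching and observer receding, f' = f · (v − v_o)/(v − v_s).
f' = 725 × (342 − 2.778)/(342 − 6.667) = 725 × 339.22/335.33 ≈ 733 Hz.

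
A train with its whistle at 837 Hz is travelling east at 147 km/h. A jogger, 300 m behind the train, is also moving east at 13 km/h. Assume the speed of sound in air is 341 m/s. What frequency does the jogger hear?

147 km/h = 40.83 m/s; 13 km/h = 3.611 m/s.
The jogger is behind, so the train is moving away from it while the jogger is moving toward the train.
Both move, so f' = f · (v + v_o)/(v + v_s).
f' = 837 × (341 + 3.611)/(341 + 40.83) = 837 × 344.61/381.83 ≈ 755 Hz.

755 Hz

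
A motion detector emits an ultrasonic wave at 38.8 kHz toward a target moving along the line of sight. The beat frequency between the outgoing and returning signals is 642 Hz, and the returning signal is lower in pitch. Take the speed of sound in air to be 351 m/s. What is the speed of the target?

Double Doppler shift off a moving reflector: f₂ = f₀ · (v + u)/(v − u) (u > 0 toward emitter).
Returning signal is lower, so f₂ = f₀ − Δf = 38800 − 642 = 38158 Hz.
Rearranging, u = v · (f₂ − f₀)/(f₂ + f₀) = 351 × -642/76958 ≈ -2.93 m/s.
So the target is moving at 2.93 m/s away from the emitter.

2.93 m/s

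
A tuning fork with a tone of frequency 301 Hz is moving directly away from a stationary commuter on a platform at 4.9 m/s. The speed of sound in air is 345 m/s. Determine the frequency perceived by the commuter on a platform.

Only the source moves, away from the listener, so f' = f · v/(v + v_s).
f' = 301 × 345/(345 + 4.9) = 301 × 345/349.9 ≈ 297 Hz.

297 Hz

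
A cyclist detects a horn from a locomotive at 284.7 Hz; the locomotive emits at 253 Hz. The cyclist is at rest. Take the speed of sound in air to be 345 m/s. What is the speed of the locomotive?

f' > f, so the locomotive is approaching.
f' = f · v/(v − v_s) ⇒ v_s = v · |1 − f/f'|.
v_s = 345 × |1 − 253/284.7| = 345 × 0.1113 ≈ 38 m/s.

38 m/s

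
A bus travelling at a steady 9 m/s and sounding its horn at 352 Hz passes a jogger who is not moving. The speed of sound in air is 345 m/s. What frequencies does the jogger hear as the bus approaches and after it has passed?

Approaching: f₁ = f · v/(v − v_s) = 352 × 345/336 ≈ 361 Hz.
Receding: f₂ = f · v/(v + v_s) = 352 × 345/354 ≈ 343 Hz.

361 Hz approaching; 343 Hz receding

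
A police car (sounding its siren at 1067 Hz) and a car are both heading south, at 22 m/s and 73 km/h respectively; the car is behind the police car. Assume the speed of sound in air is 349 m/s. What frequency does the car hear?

1062 Hz

73 km/h = 20.28 m/s.
The car is behind, so the police car is moving away from it while the car is moving toward the police car.
General Doppler shift: f' = f · (v + v_o)/(v + v_s).
f' = 1067 × (349 + 20.28)/(349 + 22) = 1067 × 369.28/371 ≈ 1062 Hz.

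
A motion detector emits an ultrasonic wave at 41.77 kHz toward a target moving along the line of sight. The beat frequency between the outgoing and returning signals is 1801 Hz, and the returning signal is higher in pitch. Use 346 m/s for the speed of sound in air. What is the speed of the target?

Double Doppler shift off a moving reflector: f₂ = f₀ · (v + u)/(v − u) (u > 0 toward emitter).
Returning signal is higher, so f₂ = f₀ + Δf = 41770 + 1801 = 43571 Hz.
Rearranging, u = v · (f₂ − f₀)/(f₂ + f₀) = 346 × 1801/85341 ≈ 7.3 m/s.
So the target is moving at 7.3 m/s toward the emitter.

7.3 m/s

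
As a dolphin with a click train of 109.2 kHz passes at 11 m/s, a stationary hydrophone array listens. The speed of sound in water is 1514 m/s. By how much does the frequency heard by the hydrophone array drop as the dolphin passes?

1.59 kHz

Approaching: f₁ = f · v/(v − v_s) = 109.2 × 1514/1503 ≈ 110.00 kHz.
Receding: f₂ = f · v/(v + v_s) = 109.2 × 1514/1525 ≈ 108.41 kHz.
Drop: f₁ − f₂ = 2f·v·v_s/(v² − v_s²) = 2 × 109.2 × 1514 × 11/(1514² − 11²) ≈ 1.59 kHz.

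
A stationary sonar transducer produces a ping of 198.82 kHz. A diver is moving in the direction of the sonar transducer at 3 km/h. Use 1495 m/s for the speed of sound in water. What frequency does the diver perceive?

3 km/h = 0.8333 m/s.
Moving observer, stationary source: f' = f · (v + v_o)/v.
f' = 198.82 × (1495 + 0.8333)/1495 = 198.82 × 1495.8/1495 ≈ 198.9 kHz.

198.9 kHz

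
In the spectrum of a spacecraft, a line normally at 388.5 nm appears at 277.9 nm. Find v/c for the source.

0.323c

λ'/λ₀ = 0.7153 < 1 (blueshift), so the source is approaching.
λ'/λ₀ = √((1 − β)/(1 + β)) for an approaching source ⇒ β = (1 − r²)/(1 + r²) with r = λ'/λ₀.
β = (1 − 0.5117)/(1 + 0.5117) ≈ 0.323.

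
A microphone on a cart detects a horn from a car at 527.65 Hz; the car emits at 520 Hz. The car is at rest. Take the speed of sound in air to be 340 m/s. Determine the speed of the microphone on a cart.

f' > f, so the microphone on a cart is approaching.
f' = f · (v + v_o)/v ⇒ v_o = v · |f'/f − 1|.
v_o = 340 × |527.65/520 − 1| = 340 × 0.01471 ≈ 5.0 m/s.

5.0 m/s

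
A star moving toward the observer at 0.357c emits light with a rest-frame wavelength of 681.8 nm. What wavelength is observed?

469.3 nm

Relativistic Doppler for wavelength: λ' = λ₀ · √((1 − β)/(1 + β)).
λ' = 681.8 × √(0.6430/1.3570) = 681.8 × 0.68836 ≈ 469.3 nm.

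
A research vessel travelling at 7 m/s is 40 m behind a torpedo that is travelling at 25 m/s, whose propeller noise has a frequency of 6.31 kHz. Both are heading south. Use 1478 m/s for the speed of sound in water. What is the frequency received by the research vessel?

The research vessel is behind, so the torpedo is moving away from it while the research vessel is moving toward the torpedo.
General Doppler shift: f' = f · (v + v_o)/(v + v_s).
f' = 6.31 × (1478 + 7)/(1478 + 25) = 6.31 × 1485/1503 ≈ 6.23 kHz.

6.23 kHz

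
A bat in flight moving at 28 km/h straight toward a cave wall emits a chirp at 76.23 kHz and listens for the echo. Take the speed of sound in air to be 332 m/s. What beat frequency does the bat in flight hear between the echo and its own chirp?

28 km/h = 7.778 m/s.
The cave wall receives the sound from a moving source: f₁ = f₀ · v/(v − v_e) = 76.23 × 332/324.22 ≈ 78.06 kHz.
On the return leg the bat in flight is a moving observer: f₂ = f₁ · (v + v_e)/v = 78.06 × 339.78/332 ≈ 79.89 kHz.
Beat against the emitted tone (with f₀ = 76230 Hz): |f₂ − f₀| = 2v_e·f₀/(v − v_e) = 2 × 7.778 × 76230/324.22 ≈ 3657 Hz.

3657 Hz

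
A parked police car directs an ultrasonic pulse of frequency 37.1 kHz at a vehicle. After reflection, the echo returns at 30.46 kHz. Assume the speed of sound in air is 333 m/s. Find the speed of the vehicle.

33 m/s

Double Doppler shift off a moving reflector: f₂ = f₀ · (v + u)/(v − u) (u > 0 toward emitter).
Rearranging, u = v · (f₂ − f₀)/(f₂ + f₀) = 333 × -6.64/67.56 ≈ -33 m/s.
So the vehicle is moving at 33 m/s away from the emitter.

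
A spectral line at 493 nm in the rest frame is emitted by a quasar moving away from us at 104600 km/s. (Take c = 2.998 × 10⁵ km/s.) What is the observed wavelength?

709.6 nm

β = v/c = 104600/299800 = 0.3489.
Relativistic Doppler for wavelength: λ' = λ₀ · √((1 + β)/(1 − β)).
λ' = 493 × √(1.3489/0.6511) = 493 × 1.43935 ≈ 709.6 nm.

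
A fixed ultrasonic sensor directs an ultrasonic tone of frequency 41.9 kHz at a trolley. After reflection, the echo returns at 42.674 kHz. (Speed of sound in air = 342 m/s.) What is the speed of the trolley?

3.1 m/s

Double Doppler shift off a moving reflector: f₂ = f₀ · (v + u)/(v − u) (u > 0 toward emitter).
Rearranging, u = v · (f₂ − f₀)/(f₂ + f₀) = 342 × 0.774/84.574 ≈ 3.1 m/s.
So the trolley is moving at 3.1 m/s toward the emitter.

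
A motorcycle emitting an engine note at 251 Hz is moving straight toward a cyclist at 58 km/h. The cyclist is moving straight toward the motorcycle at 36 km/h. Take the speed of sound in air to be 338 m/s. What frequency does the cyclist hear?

271 Hz

58 km/h = 16.11 m/s; 36 km/h = 10 m/s.
With source approaching and observer approaching, f' = f · (v + v_o)/(v − v_s).
f' = 251 × (338 + 10)/(338 − 16.11) = 251 × 348/321.89 ≈ 271 Hz.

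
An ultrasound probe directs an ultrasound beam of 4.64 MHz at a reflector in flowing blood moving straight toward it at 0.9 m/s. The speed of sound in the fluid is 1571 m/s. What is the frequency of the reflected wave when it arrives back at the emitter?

4.645 MHz

At the reflector in flowing blood (a moving observer), f₁ = f₀ · (v + u)/v = 4.64 × 1571.9/1571 ≈ 4.643 MHz.
The reflection then acts as a moving source: f₂ = f₁ · v/(v − u) ≈ 4.645 MHz.
Equivalently f₂ = f₀ · (v + u)/(v − u).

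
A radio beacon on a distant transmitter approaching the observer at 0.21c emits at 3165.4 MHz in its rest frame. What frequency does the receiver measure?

Relativistic Doppler for frequency: f' = f₀ · √((1 + β)/(1 − β)).
f' = 3165.4 × √(1.2100/0.7900) = 3165.4 × 1.23760 ≈ 3917.5 MHz.

3917.5 MHz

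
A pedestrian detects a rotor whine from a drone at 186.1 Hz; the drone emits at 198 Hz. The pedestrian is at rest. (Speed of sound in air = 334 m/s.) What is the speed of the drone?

f' < f, so the drone is receding.
f' = f · v/(v + v_s) ⇒ v_s = v · |1 − f/f'|.
v_s = 334 × |1 − 198/186.1| = 334 × 0.06394 ≈ 21.4 m/s.

21.4 m/s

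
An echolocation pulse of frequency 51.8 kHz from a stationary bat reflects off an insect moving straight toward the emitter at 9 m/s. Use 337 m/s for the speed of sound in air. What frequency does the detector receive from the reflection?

At the insect (a moving observer), f₁ = f₀ · (v + u)/v = 51.8 × 346/337 ≈ 53.2 kHz.
On reflection it acts as a source moving toward the stationary detector: f₂ = f₁ · v/(v − u) = 53.2 × 337/328 ≈ 54.6 kHz.

54.6 kHz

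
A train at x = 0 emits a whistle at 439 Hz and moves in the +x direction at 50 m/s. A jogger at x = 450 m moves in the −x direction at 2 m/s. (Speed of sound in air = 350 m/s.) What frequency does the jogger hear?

515 Hz

The observer lies on the +x side, so the source is heading toward the observer and the observer is heading toward the source.
With source approaching and observer approaching, f' = f · (v + v_o)/(v − v_s).
f' = 439 × (350 + 2)/(350 − 50) = 439 × 352/300 ≈ 515 Hz.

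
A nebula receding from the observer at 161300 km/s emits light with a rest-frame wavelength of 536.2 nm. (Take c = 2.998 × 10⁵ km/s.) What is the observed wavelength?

β = v/c = 161300/299800 = 0.5380.
Relativistic Doppler for wavelength: λ' = λ₀ · √((1 + β)/(1 − β)).
λ' = 536.2 × √(1.5380/0.4620) = 536.2 × 1.82462 ≈ 978.4 nm.

978.4 nm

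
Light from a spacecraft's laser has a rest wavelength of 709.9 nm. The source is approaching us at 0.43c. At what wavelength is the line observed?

448.2 nm

Relativistic Doppler for wavelength: λ' = λ₀ · √((1 − β)/(1 + β)).
λ' = 709.9 × √(0.5700/1.4300) = 709.9 × 0.63135 ≈ 448.2 nm.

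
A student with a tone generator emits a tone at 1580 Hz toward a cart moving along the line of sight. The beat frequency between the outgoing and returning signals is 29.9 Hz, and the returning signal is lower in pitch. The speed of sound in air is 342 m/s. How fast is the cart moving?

Double Doppler shift off a moving reflector: f₂ = f₀ · (v + u)/(v − u) (u > 0 toward emitter).
Returning signal is lower, so f₂ = f₀ − Δf = 1580 − 29.9 = 1550.1 Hz.
Rearranging, u = v · (f₂ − f₀)/(f₂ + f₀) = 342 × -29.9/3130.1 ≈ -3.3 m/s.
So the cart is moving at 3.3 m/s away from the emitter.

3.3 m/s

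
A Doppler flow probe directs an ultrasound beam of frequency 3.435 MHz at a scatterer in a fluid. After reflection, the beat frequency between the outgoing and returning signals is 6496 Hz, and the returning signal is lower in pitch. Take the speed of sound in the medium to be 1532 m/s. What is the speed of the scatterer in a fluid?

1.45 m/s

Double Doppler shift off a moving reflector: f₂ = f₀ · (v + u)/(v − u) (u > 0 toward emitter).
Returning signal is lower, so f₂ = f₀ − Δf = 3435000 − 6496 = 3428504 Hz.
Rearranging, u = v · (f₂ − f₀)/(f₂ + f₀) = 1532 × -6496/6863504 ≈ -1.45 m/s.
So the scatterer in a fluid is moving at 1.45 m/s away from the emitter.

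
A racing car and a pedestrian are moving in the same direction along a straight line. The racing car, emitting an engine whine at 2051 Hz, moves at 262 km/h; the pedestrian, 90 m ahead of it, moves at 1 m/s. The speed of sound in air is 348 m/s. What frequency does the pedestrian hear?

2586 Hz

262 km/h = 72.78 m/s.
The pedestrian is ahead, so the racing car is moving toward it while the pedestrian is moving away from the racing car.
With source approaching and observer receding, f' = f · (v − v_o)/(v − v_s).
f' = 2051 × (348 − 1)/(348 − 72.78) = 2051 × 347/275.22 ≈ 2586 Hz.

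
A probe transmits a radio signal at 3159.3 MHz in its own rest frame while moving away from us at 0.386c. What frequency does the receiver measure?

2102.8 MHz

Relativistic Doppler for frequency: f' = f₀ · √((1 − β)/(1 + β)).
f' = 3159.3 × √(0.6140/1.3860) = 3159.3 × 0.66558 ≈ 2102.8 MHz.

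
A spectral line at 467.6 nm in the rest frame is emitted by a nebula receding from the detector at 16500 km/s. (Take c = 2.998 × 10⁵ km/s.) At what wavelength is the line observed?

494.1 nm

β = v/c = 16500/299800 = 0.0550.
Relativistic Doppler for wavelength: λ' = λ₀ · √((1 + β)/(1 − β)).
λ' = 467.6 × √(1.0550/0.9450) = 467.6 × 1.05664 ≈ 494.1 nm.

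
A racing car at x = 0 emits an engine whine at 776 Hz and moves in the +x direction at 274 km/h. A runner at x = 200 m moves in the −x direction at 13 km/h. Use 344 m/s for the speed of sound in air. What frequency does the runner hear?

1007 Hz

274 km/h = 76.11 m/s; 13 km/h = 3.611 m/s.
The observer lies on the +x side, so the source is heading toward the observer and the observer is heading toward the source.
With source approaching and observer approaching, f' = f · (v + v_o)/(v − v_s).
f' = 776 × (344 + 3.611)/(344 − 76.11) = 776 × 347.61/267.89 ≈ 1007 Hz.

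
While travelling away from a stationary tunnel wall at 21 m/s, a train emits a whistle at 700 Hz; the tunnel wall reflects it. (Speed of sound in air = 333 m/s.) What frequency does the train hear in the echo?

The tunnel wall receives the sound from a moving source: f₁ = f₀ · v/(v + v_e) = 700 × 333/354 ≈ 658 Hz.
On the return leg the train is a moving observer: f₂ = f₁ · (v − v_e)/v = 658 × 312/333 ≈ 617 Hz.
Equivalently f₂ = f₀ · (v − v_e)/(v + v_e).

617 Hz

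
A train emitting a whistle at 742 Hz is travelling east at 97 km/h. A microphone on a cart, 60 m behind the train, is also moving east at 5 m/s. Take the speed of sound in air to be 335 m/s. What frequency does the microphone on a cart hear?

697 Hz

97 km/h = 26.94 m/s.
The microphone on a cart is behind, so the train is moving away from it while the microphone on a cart is moving toward the train.
With source receding and observer approaching, f' = f · (v + v_o)/(v + v_s).
f' = 742 × (335 + 5)/(335 + 26.94) = 742 × 340/361.94 ≈ 697 Hz.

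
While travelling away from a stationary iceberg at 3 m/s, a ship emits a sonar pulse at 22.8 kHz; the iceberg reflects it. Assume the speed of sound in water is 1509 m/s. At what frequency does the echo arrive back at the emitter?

The iceberg receives the sound from a moving source: f₁ = f₀ · v/(v + v_e) = 22.8 × 1509/1512 ≈ 22.8 kHz.
On the return leg the ship is a moving observer: f₂ = f₁ · (v − v_e)/v = 22.8 × 1506/1509 ≈ 22.7 kHz.
Equivalently f₂ = f₀ · (v − v_e)/(v + v_e).

22.7 kHz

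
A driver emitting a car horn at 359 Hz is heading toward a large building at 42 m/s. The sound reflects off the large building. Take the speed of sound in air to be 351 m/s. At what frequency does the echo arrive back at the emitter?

The large building receives the sound from a moving source: f₁ = f₀ · v/(v − v_e) = 359 × 351/309 ≈ 408 Hz.
On the return leg the driver is a moving observer: f₂ = f₁ · (v + v_e)/v = 408 × 393/351 ≈ 457 Hz.

457 Hz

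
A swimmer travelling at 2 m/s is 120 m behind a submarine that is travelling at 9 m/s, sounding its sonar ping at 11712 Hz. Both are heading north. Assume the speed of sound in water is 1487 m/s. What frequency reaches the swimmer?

11657 Hz

The swimmer is behind, so the submarine is moving away from it while the swimmer is moving toward the submarine.
With source receding and observer approaching, f' = f · (v + v_o)/(v + v_s).
f' = 11712 × (1487 + 2)/(1487 + 9) = 11712 × 1489/1496 ≈ 11657 Hz.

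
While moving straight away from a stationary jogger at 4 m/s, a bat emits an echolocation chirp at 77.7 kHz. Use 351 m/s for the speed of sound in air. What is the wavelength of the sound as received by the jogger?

With the source moving away from a stationary observer, f' = f · v/(v + v_s).
f' = 77.7 × 351/(351 + 4) ≈ 76.8 kHz.
λ' = v/f' = 351/76824.5 ≈ 4.57 mm.

4.57 mm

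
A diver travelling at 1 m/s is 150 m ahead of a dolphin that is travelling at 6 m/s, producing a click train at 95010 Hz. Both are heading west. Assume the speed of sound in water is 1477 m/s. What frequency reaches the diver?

The diver is ahead, so the dolphin is moving toward it while the diver is moving away from the dolphin.
Both move, so f' = f · (v − v_o)/(v − v_s).
f' = 95010 × (1477 − 1)/(1477 − 6) = 95010 × 1476/1471 ≈ 95333 Hz.

95333 Hz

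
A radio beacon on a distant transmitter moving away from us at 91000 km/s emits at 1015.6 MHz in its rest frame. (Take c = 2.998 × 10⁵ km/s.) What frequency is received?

β = v/c = 91000/299800 = 0.3035.
Relativistic Doppler for frequency: f' = f₀ · √((1 − β)/(1 + β)).
f' = 1015.6 × √(0.6965/1.3035) = 1015.6 × 0.73095 ≈ 742.4 MHz.

742.4 MHz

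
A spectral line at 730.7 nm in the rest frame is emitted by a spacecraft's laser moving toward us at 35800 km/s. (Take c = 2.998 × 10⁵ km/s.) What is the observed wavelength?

648.1 nm

β = v/c = 35800/299800 = 0.1194.
Relativistic Doppler for wavelength: λ' = λ₀ · √((1 − β)/(1 + β)).
λ' = 730.7 × √(0.8806/1.1194) = 730.7 × 0.88693 ≈ 648.1 nm.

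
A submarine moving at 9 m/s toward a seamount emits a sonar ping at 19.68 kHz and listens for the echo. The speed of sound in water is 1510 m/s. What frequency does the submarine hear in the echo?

The seamount receives the sound from a moving source: f₁ = f₀ · v/(v − v_e) = 19.68 × 1510/1501 ≈ 19.80 kHz.
On the return leg the submarine is a moving observer: f₂ = f₁ · (v + v_e)/v = 19.80 × 1519/1510 ≈ 19.92 kHz.

19.92 kHz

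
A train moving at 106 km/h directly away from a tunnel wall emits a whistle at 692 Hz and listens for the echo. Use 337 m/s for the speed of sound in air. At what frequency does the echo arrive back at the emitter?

106 km/h = 29.44 m/s.
The tunnel wall receives the sound from a moving source: f₁ = f₀ · v/(v + v_e) = 692 × 337/366.44 ≈ 636 Hz.
On the return leg the train is a moving observer: f₂ = f₁ · (v − v_e)/v = 636 × 307.56/337 ≈ 581 Hz.

581 Hz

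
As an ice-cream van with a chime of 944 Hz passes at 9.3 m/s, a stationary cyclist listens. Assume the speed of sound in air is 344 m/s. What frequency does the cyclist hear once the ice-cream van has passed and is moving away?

919 Hz

Receding: f₂ = f · v/(v + v_s) = 944 × 344/353.3 ≈ 919 Hz.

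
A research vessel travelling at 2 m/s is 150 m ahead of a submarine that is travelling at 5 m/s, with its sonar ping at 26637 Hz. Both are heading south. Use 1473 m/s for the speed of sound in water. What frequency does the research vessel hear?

26691 Hz

The research vessel is ahead, so the submarine is moving toward it while the research vessel is moving away from the submarine.
General Doppler shift: f' = f · (v − v_o)/(v − v_s).
f' = 26637 × (1473 − 2)/(1473 − 5) = 26637 × 1471/1468 ≈ 26691 Hz.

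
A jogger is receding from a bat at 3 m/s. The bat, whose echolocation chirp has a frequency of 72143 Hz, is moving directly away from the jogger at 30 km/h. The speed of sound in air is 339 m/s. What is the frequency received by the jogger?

69789 Hz

30 km/h = 8.333 m/s.
Both move, so f' = f · (v − v_o)/(v + v_s).
f' = 72143 × (339 − 3)/(339 + 8.333) = 72143 × 336/347.33 ≈ 69789 Hz.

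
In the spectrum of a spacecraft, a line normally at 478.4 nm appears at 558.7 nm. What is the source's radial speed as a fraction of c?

λ'/λ₀ = 1.1679 > 1 (redshift), so the source is receding.
λ'/λ₀ = √((1 + β)/(1 − β)) for a receding source ⇒ β = (r² − 1)/(r² + 1) with r = λ'/λ₀.
β = (1.3639 − 1)/(1.3639 + 1) ≈ 0.154.

0.154c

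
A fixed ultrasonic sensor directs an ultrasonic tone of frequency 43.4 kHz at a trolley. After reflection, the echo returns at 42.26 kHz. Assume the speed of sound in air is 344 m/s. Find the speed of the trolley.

4.6 m/s

Double Doppler shift off a moving reflector: f₂ = f₀ · (v + u)/(v − u) (u > 0 toward emitter).
Rearranging, u = v · (f₂ − f₀)/(f₂ + f₀) = 344 × -1.14/85.66 ≈ -4.6 m/s.
So the trolley is moving at 4.6 m/s away from the emitter.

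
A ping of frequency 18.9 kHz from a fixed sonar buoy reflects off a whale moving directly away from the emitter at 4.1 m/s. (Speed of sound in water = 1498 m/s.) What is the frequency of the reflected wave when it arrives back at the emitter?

The whale first receives the wave as a moving observer: f₁ = f₀ · (v − u)/v = 18.9 × (1498 − 4.1)/1498 ≈ 18.85 kHz.
The reflection then acts as a moving source: f₂ = f₁ · v/(v + u) ≈ 18.80 kHz.

18.80 kHz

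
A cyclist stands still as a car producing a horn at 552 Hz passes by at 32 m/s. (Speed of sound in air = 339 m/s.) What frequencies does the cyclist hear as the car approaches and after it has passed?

610 Hz approaching; 504 Hz receding

Approaching: f₁ = f · v/(v − v_s) = 552 × 339/307 ≈ 610 Hz.
Receding: f₂ = f · v/(v + v_s) = 552 × 339/371 ≈ 504 Hz.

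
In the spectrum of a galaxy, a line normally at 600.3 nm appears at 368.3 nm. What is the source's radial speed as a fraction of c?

0.453

λ'/λ₀ = 0.6135 < 1 (blueshift), so the source is approaching.
λ'/λ₀ = √((1 − β)/(1 + β)) for an approaching source ⇒ β = (1 − r²)/(1 + r²) with r = λ'/λ₀.
β = (1 − 0.3764)/(1 + 0.3764) ≈ 0.453.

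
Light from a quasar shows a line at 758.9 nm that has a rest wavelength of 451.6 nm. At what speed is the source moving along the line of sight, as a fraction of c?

0.477c

λ'/λ₀ = 1.6805 > 1 (redshift), so the source is receding.
λ'/λ₀ = √((1 + β)/(1 − β)) for a receding source ⇒ β = (r² − 1)/(r² + 1) with r = λ'/λ₀.
β = (2.8240 − 1)/(2.8240 + 1) ≈ 0.477.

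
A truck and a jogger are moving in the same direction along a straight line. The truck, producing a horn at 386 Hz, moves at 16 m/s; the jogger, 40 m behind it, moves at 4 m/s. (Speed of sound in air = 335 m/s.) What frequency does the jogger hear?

373 Hz

The jogger is behind, so the truck is moving away from it while the jogger is moving toward the truck.
With source receding and observer approaching, f' = f · (v + v_o)/(v + v_s).
f' = 386 × (335 + 4)/(335 + 16) = 386 × 339/351 ≈ 373 Hz.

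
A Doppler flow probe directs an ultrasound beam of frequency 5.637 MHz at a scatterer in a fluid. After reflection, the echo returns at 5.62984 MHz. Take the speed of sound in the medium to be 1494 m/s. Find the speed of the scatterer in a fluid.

Double Doppler shift off a moving reflector: f₂ = f₀ · (v + u)/(v − u) (u > 0 toward emitter).
Rearranging, u = v · (f₂ − f₀)/(f₂ + f₀) = 1494 × -0.00716/11.26684 ≈ -0.95 m/s.
So the scatterer in a fluid is moving at 0.95 m/s away from the emitter.

0.95 m/s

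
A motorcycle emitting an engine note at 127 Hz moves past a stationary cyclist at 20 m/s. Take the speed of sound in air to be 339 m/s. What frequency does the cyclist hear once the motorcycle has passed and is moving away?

Receding: f₂ = f · v/(v + v_s) = 127 × 339/359 ≈ 120 Hz.

120 Hz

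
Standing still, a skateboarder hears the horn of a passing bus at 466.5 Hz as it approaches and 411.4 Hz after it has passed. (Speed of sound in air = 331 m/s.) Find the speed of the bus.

f₁/f₂ = (v + v_s)/(v − v_s), so v_s = v · (f₁ − f₂)/(f₁ + f₂).
v_s = 331 × (466.5 − 411.4)/(466.5 + 411.4) = 331 × 55.1/877.9 ≈ 20.8 m/s.

20.8 m/s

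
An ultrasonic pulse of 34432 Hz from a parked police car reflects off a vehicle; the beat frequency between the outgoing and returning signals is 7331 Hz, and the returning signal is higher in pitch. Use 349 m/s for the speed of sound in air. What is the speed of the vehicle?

34 m/s

Double Doppler shift off a moving reflector: f₂ = f₀ · (v + u)/(v − u) (u > 0 toward emitter).
Returning signal is higher, so f₂ = f₀ + Δf = 34432 + 7331 = 41763 Hz.
Rearranging, u = v · (f₂ − f₀)/(f₂ + f₀) = 349 × 7331/76195 ≈ 34 m/s.
So the vehicle is moving at 34 m/s toward the emitter.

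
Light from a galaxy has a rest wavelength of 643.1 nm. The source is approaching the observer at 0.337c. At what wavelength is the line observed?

Relativistic Doppler for wavelength: λ' = λ₀ · √((1 − β)/(1 + β)).
λ' = 643.1 × √(0.6630/1.3370) = 643.1 × 0.70419 ≈ 452.9 nm.

452.9 nm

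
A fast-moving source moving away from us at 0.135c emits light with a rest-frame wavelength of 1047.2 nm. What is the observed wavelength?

1199.6 nm

Relativistic Doppler for wavelength: λ' = λ₀ · √((1 + β)/(1 − β)).
λ' = 1047.2 × √(1.1350/0.8650) = 1047.2 × 1.14549 ≈ 1199.6 nm.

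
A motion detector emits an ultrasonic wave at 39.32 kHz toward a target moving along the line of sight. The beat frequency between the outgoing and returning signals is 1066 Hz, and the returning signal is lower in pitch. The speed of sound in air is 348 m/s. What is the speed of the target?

Double Doppler shift off a moving reflector: f₂ = f₀ · (v + u)/(v − u) (u > 0 toward emitter).
Returning signal is lower, so f₂ = f₀ − Δf = 39320 − 1066 = 38254 Hz.
Rearranging, u = v · (f₂ − f₀)/(f₂ + f₀) = 348 × -1066/77574 ≈ -4.8 m/s.
So the target is moving at 4.8 m/s away from the emitter.

4.8 m/s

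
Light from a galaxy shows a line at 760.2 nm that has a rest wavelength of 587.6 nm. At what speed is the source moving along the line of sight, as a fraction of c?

0.252

λ'/λ₀ = 1.2937 > 1 (redshift), so the source is receding.
λ'/λ₀ = √((1 + β)/(1 − β)) for a receding source ⇒ β = (r² − 1)/(r² + 1) with r = λ'/λ₀.
β = (1.6738 − 1)/(1.6738 + 1) ≈ 0.252.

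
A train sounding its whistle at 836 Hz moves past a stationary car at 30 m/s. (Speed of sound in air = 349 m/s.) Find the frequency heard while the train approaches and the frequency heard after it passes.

Approaching: f₁ = f · v/(v − v_s) = 836 × 349/319 ≈ 915 Hz.
Receding: f₂ = f · v/(v + v_s) = 836 × 349/379 ≈ 770 Hz.

915 Hz approaching; 770 Hz receding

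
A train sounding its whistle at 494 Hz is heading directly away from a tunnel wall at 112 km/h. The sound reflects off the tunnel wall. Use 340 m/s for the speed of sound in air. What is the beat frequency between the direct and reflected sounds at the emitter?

112 km/h = 31.11 m/s.
The tunnel wall receives the sound from a moving source: f₁ = f₀ · v/(v + v_e) = 494 × 340/371.11 ≈ 452.6 Hz.
On the return leg the train is a moving observer: f₂ = f₁ · (v − v_e)/v = 452.6 × 308.89/340 ≈ 411.2 Hz.
Equivalently f₂ = f₀ · (v − v_e)/(v + v_e).
Beat against the emitted tone: |f₂ − f₀| = 2v_e·f₀/(v + v_e) = 2 × 31.11 × 494/371.11 ≈ 83 Hz.

83 Hz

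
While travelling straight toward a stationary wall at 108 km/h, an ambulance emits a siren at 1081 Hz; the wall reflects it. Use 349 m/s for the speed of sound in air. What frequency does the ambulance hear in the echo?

108 km/h = 30 m/s.
The wall receives the sound from a moving source: f₁ = f₀ · v/(v − v_e) = 1081 × 349/319 ≈ 1183 Hz.
On the return leg the ambulance is a moving observer: f₂ = f₁ · (v + v_e)/v = 1183 × 379/349 ≈ 1284 Hz.
Equivalently f₂ = f₀ · (v + v_e)/(v − v_e).

1284 Hz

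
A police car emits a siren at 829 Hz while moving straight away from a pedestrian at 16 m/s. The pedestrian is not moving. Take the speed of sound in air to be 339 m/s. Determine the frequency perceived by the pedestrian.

With the source moving away from a stationary observer, f' = f · v/(v + v_s).
f' = 829 × 339/(339 + 16) = 829 × 339/355 ≈ 792 Hz.

792 Hz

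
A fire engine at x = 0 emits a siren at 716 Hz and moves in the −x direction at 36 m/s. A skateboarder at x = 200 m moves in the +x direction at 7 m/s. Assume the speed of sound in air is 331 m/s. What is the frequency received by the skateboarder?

The observer lies on the +x side, so the source is heading away from the observer and the observer is heading away from the source.
General Doppler shift: f' = f · (v − v_o)/(v + v_s).
f' = 716 × (331 − 7)/(331 + 36) = 716 × 324/367 ≈ 632 Hz.

632 Hz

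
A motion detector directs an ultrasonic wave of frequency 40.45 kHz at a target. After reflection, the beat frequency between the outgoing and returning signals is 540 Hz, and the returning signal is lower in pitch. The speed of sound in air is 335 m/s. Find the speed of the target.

2.25 m/s

Double Doppler shift off a moving reflector: f₂ = f₀ · (v + u)/(v − u) (u > 0 toward emitter).
Returning signal is lower, so f₂ = f₀ − Δf = 40450 − 540 = 39910 Hz.
Rearranging, u = v · (f₂ − f₀)/(f₂ + f₀) = 335 × -540/80360 ≈ -2.25 m/s.
So the target is moving at 2.25 m/s away from the emitter.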